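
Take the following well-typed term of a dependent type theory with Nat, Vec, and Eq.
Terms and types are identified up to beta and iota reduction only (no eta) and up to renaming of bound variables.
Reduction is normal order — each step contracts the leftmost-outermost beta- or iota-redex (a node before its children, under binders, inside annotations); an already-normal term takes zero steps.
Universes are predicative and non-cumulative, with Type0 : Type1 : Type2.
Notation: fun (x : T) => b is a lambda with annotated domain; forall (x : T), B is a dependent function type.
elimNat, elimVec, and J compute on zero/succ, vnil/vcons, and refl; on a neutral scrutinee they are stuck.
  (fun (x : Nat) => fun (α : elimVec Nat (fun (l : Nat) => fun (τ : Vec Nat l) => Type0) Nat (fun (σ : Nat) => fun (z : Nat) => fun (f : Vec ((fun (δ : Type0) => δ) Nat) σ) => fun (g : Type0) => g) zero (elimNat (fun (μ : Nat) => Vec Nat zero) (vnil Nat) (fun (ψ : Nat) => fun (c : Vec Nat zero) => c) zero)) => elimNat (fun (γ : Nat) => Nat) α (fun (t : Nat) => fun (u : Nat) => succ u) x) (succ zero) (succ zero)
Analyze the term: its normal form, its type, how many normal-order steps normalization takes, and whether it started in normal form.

normal form:
  succ (succ zero)
inferred type:
  Nat
reduction steps (normal order): 6
started in normal form: no
first contracted redex: a beta-redex


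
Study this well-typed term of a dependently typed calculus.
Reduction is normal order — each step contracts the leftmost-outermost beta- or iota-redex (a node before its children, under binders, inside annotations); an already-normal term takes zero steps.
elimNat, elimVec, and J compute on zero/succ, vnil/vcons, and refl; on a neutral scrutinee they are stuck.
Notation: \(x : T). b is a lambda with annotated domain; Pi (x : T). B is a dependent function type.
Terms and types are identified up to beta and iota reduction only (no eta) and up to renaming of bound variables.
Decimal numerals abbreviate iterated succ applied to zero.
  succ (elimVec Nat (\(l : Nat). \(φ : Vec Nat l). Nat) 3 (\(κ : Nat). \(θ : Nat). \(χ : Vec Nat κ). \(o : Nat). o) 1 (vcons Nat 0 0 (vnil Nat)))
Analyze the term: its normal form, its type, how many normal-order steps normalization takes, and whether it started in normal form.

resulting normal form:
  4
type:
  Nat
steps to reach normal form (normal order): 6
term was already normal: no
first contracted redex: an elimVec iota-redex


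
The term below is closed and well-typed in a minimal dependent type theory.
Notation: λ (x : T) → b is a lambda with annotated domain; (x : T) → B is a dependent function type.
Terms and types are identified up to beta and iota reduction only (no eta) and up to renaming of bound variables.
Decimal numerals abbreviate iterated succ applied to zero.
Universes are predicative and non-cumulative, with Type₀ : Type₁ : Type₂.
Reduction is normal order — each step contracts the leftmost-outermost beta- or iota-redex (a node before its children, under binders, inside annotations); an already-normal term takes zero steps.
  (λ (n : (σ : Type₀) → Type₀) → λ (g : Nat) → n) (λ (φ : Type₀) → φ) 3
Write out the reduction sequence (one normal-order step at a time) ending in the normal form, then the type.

normal-order reduction sequence:
  (λ (n : (σ : Type₀) → Type₀) → λ (g : Nat) → n) (λ (φ : Type₀) → φ) 3
  ~> (λ (n : Nat) → λ (σ : Type₀) → σ) 3
  ~> λ (n : Type₀) → n
inferred type:
  (n : Type₀) → Type₀


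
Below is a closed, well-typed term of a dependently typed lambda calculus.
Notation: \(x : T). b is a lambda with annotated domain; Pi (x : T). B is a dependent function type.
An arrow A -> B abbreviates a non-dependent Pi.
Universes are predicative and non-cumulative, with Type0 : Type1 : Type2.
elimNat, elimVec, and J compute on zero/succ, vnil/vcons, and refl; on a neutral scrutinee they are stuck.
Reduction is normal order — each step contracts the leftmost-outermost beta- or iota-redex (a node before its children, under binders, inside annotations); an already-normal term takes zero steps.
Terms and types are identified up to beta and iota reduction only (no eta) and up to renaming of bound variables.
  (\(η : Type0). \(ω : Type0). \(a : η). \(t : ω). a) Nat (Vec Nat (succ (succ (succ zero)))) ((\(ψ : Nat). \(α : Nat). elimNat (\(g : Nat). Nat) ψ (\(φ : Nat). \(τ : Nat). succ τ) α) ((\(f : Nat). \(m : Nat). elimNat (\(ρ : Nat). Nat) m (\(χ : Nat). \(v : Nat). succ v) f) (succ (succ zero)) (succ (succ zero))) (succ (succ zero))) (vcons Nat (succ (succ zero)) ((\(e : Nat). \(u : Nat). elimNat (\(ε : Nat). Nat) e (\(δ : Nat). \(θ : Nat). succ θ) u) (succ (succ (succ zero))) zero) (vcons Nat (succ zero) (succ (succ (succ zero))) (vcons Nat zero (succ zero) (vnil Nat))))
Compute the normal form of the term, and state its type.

resulting normal form:
  succ (succ (succ (succ (succ (succ zero)))))
type:
  Nat


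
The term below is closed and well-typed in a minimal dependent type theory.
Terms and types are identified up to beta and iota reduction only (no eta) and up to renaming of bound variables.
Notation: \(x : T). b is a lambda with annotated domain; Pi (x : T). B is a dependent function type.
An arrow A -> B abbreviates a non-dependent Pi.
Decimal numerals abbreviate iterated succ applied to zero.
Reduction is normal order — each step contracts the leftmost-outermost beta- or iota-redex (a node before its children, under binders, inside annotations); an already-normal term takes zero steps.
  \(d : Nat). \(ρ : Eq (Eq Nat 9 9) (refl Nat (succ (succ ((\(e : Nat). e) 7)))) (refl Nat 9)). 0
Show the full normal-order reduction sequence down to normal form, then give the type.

normal-order reduction:
  \(d : Nat). \(ρ : Eq (Eq Nat 9 9) (refl Nat (succ (succ ((\(e : Nat). e) 7)))) (refl Nat 9)). 0
  ~> \(d : Nat). \(ρ : Eq (Eq Nat 9 9) (refl Nat 9) (refl Nat 9)). 0
the term's type:
  Nat -> Eq (Eq Nat 9 9) (refl Nat 9) (refl Nat 9) -> Nat


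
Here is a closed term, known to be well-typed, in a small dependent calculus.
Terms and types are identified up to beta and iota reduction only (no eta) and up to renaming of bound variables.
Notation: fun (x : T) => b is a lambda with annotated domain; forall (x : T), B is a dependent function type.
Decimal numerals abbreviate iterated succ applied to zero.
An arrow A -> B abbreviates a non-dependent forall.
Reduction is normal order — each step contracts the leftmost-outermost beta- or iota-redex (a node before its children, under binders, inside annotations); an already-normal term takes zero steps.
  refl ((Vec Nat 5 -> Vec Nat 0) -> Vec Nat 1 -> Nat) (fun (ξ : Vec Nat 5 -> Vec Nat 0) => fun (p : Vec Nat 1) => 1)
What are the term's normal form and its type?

resulting normal form:
  refl ((Vec Nat 5 -> Vec Nat 0) -> Vec Nat 1 -> Nat) (fun (ξ : Vec Nat 5 -> Vec Nat 0) => fun (p : Vec Nat 1) => 1)
type:
  Eq ((Vec Nat 5 -> Vec Nat 0) -> Vec Nat 1 -> Nat) (fun (ξ : Vec Nat 5 -> Vec Nat 0) => fun (p : Vec Nat 1) => 1) (fun (h : Vec Nat 5 -> Vec Nat 0) => fun (w : Vec Nat 1) => 1)
observation: the term is already in normal form.


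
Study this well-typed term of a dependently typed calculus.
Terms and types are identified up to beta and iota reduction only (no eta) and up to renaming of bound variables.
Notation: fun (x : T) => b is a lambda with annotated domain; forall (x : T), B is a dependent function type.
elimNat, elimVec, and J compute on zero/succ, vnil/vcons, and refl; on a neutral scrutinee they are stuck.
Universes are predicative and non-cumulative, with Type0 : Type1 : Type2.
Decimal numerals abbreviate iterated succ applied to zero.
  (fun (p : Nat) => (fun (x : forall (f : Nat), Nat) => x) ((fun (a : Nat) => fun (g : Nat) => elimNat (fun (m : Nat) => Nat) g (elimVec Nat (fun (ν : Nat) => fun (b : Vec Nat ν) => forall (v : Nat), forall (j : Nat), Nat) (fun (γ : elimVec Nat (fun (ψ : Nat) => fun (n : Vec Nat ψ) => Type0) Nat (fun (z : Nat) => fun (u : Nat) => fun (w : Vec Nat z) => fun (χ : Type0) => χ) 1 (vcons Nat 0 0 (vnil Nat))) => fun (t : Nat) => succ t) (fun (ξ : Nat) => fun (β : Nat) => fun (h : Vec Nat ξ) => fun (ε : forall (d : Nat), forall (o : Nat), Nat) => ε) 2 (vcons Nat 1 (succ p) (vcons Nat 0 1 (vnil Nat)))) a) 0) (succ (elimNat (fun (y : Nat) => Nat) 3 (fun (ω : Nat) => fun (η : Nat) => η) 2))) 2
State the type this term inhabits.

inferred type:
  Nat


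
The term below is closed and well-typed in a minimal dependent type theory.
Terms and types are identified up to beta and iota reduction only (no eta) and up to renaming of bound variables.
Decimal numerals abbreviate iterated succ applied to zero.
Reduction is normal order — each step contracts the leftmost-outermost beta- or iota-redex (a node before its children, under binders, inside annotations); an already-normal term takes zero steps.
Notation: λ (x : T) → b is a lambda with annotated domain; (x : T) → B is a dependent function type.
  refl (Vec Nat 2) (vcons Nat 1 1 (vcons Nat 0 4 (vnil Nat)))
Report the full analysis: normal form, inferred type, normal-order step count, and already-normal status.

reduced normal form:
  refl (Vec Nat 2) (vcons Nat 1 1 (vcons Nat 0 4 (vnil Nat)))
type:
  Eq (Vec Nat 2) (vcons Nat 1 1 (vcons Nat 0 4 (vnil Nat))) (vcons Nat 1 1 (vcons Nat 0 4 (vnil Nat)))
reduction steps (normal order): 0
term was already normal: yes


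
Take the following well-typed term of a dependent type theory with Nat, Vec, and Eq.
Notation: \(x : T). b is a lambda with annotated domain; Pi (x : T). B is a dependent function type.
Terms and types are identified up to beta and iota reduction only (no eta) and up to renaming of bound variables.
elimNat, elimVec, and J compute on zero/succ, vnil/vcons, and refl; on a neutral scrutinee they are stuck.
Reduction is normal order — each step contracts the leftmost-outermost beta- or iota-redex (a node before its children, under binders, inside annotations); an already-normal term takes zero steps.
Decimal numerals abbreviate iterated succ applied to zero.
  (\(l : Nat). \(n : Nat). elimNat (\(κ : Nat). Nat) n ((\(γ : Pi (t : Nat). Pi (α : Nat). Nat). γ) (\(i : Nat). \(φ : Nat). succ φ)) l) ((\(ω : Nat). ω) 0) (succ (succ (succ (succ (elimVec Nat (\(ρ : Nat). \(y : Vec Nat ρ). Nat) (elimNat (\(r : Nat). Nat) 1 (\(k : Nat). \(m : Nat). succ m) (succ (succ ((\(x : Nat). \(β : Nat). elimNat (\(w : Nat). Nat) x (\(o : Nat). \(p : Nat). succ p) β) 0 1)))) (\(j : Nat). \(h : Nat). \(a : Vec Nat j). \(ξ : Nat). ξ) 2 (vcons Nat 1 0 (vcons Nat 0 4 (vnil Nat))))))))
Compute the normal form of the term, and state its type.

resulting normal form:
  8
type:
  Nat
observation: 32 normal-order steps normalize the term, beginning with a beta-redex.


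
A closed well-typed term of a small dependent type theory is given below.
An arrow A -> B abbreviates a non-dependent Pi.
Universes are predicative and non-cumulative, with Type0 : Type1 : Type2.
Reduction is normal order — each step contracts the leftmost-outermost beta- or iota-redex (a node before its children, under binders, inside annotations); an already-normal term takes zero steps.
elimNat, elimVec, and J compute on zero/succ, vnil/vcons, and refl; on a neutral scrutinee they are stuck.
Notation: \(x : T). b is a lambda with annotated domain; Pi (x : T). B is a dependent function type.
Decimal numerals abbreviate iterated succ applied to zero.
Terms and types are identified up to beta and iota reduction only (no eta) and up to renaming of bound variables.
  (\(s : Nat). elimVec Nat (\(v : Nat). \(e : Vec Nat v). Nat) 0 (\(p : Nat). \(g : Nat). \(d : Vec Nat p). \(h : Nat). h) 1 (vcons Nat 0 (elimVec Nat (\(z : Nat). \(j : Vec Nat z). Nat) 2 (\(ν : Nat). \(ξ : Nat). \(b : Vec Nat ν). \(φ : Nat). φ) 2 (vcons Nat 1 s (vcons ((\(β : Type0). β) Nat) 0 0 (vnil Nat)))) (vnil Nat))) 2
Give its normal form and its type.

reduced normal form:
  0
type:
  Nat


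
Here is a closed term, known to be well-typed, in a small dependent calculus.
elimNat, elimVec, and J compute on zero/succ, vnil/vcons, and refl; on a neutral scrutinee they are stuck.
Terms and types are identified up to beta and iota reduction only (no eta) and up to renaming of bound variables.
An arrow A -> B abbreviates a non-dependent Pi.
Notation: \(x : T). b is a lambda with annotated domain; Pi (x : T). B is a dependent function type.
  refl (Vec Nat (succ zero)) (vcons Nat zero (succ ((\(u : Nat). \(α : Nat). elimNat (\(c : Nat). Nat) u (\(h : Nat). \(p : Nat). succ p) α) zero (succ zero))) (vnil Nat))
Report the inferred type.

the term's type:
  Eq (Vec Nat (succ zero)) (vcons Nat zero (succ (succ zero)) (vnil Nat)) (vcons Nat zero (succ (succ zero)) (vnil Nat))


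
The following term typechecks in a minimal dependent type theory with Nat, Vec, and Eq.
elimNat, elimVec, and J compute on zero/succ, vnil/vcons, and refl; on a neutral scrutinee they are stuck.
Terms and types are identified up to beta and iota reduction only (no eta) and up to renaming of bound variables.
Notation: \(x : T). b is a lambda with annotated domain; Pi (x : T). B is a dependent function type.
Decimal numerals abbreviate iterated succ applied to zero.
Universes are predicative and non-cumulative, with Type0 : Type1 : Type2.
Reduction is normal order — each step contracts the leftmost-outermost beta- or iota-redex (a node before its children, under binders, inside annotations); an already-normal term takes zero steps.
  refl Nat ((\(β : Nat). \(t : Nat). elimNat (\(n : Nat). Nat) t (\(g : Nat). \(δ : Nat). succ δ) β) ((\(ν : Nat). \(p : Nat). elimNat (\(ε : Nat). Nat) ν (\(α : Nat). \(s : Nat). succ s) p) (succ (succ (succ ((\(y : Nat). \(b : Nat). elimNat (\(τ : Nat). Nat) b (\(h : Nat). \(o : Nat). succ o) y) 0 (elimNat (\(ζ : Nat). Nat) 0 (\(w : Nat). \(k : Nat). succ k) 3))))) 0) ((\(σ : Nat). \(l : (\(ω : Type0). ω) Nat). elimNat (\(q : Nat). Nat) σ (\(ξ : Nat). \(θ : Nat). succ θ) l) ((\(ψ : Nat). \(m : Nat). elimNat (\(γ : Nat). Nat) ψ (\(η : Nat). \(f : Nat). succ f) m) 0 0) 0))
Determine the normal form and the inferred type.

normal form:
  refl Nat 6
type:
  Eq Nat 6 6
observation: normalization takes exactly 43 steps under the normal-order strategy.


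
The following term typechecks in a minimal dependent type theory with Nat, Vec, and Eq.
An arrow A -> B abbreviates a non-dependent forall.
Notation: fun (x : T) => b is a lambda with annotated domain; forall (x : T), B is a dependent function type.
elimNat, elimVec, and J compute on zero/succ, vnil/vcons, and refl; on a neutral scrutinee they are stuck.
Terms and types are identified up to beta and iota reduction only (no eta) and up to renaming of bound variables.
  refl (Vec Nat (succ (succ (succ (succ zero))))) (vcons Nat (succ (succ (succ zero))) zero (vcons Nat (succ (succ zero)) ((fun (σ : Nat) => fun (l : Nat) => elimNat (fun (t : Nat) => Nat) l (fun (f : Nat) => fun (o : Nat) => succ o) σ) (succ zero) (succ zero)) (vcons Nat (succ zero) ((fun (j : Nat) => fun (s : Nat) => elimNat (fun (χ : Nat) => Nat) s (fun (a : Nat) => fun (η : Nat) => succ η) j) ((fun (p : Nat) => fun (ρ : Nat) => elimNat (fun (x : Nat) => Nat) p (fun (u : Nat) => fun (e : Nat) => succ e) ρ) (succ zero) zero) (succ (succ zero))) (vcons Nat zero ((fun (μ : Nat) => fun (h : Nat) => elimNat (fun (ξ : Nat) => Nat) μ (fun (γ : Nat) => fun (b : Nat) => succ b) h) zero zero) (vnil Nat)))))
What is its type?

the term's type:
  Eq (Vec Nat (succ (succ (succ (succ zero))))) (vcons Nat (succ (succ (succ zero))) zero (vcons Nat (succ (succ zero)) (succ (succ zero)) (vcons Nat (succ zero) (succ (succ (succ zero))) (vcons Nat zero zero (vnil Nat))))) (vcons Nat (succ (succ (succ zero))) zero (vcons Nat (succ (succ zero)) (succ (succ zero)) (vcons Nat (succ zero) (succ (succ (succ zero))) (vcons Nat zero zero (vnil Nat)))))


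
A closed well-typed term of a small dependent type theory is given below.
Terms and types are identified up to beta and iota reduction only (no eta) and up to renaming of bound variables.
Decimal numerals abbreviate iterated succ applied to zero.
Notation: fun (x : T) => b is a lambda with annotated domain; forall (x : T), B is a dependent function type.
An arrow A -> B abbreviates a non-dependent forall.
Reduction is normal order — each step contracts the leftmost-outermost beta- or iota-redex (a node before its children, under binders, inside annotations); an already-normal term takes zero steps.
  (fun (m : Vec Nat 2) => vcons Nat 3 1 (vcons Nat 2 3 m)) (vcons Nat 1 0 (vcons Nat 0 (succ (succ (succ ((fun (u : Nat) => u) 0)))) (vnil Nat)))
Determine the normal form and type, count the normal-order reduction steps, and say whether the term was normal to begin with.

reduced normal form:
  vcons Nat 3 1 (vcons Nat 2 3 (vcons Nat 1 0 (vcons Nat 0 3 (vnil Nat))))
type:
  Vec Nat 4
normal-order step count: 2
started in normal form: no
first redex: a beta-redex


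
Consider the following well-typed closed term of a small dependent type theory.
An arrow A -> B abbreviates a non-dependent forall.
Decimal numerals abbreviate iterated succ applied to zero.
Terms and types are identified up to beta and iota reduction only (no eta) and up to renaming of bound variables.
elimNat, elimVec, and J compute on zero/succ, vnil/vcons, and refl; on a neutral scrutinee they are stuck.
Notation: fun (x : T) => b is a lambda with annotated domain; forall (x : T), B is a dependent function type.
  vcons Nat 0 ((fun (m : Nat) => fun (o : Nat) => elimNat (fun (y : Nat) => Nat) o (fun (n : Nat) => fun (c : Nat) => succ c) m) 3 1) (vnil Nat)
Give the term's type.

the term's type:
  Vec Nat 1


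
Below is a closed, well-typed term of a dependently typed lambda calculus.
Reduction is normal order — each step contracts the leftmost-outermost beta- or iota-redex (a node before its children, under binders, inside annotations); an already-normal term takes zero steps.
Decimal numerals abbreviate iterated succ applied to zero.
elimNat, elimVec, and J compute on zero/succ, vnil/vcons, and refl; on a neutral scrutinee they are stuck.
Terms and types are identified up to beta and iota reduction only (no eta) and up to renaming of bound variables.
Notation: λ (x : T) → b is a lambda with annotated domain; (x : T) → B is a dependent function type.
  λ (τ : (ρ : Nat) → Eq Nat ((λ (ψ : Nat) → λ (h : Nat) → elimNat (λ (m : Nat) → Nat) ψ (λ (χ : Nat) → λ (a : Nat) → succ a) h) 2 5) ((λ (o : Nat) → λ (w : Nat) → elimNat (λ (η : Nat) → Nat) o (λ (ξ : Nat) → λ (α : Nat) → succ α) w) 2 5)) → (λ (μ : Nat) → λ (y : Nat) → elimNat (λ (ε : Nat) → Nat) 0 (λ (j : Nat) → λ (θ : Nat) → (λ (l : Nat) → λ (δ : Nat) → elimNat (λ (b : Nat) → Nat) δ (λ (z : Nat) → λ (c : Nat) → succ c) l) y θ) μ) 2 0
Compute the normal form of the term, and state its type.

resulting normal form:
  λ (τ : (ρ : Nat) → Eq Nat 7 7) → 0
type:
  (τ : (ρ : Nat) → Eq Nat 7 7) → Nat


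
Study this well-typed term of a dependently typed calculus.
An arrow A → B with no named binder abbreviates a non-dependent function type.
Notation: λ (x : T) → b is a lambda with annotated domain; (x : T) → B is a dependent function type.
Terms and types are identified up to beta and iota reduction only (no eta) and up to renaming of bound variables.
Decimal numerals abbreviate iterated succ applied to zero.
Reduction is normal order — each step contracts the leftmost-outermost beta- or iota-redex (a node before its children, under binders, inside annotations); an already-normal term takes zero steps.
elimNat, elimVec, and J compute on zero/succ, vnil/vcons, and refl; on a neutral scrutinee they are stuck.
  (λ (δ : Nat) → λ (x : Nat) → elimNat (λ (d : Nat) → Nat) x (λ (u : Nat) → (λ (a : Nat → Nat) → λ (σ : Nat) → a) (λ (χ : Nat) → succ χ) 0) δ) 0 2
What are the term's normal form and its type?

normal form:
  2
the term's type:
  Nat
observation: 3 normal-order steps separate the term from its normal form.


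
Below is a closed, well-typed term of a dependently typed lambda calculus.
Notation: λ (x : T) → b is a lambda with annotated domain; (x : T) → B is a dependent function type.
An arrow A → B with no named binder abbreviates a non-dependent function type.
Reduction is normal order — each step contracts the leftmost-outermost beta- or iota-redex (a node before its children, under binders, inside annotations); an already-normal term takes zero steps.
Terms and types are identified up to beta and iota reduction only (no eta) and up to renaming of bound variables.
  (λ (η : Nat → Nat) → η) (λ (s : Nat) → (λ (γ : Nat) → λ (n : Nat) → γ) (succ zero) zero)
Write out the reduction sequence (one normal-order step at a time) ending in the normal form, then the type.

reduction (normal order):
  (λ (η : Nat → Nat) → η) (λ (s : Nat) → (λ (γ : Nat) → λ (n : Nat) → γ) (succ zero) zero)
  ~> λ (η : Nat) → (λ (s : Nat) → λ (γ : Nat) → s) (succ zero) zero
  ~> λ (η : Nat) → (λ (s : Nat) → succ zero) zero
  ~> λ (η : Nat) → succ zero
type:
  Nat → Nat


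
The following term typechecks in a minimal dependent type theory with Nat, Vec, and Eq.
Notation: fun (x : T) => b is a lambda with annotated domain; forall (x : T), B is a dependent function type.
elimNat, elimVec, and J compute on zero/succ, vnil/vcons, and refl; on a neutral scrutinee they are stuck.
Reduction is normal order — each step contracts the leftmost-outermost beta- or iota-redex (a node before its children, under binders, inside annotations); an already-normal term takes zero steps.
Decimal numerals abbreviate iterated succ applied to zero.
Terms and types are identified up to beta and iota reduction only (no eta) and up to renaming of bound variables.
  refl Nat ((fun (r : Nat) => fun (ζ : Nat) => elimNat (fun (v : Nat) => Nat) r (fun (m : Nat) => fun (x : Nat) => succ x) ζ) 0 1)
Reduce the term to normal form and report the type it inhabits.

resulting normal form:
  refl Nat 1
the term's type:
  Eq Nat 1 1


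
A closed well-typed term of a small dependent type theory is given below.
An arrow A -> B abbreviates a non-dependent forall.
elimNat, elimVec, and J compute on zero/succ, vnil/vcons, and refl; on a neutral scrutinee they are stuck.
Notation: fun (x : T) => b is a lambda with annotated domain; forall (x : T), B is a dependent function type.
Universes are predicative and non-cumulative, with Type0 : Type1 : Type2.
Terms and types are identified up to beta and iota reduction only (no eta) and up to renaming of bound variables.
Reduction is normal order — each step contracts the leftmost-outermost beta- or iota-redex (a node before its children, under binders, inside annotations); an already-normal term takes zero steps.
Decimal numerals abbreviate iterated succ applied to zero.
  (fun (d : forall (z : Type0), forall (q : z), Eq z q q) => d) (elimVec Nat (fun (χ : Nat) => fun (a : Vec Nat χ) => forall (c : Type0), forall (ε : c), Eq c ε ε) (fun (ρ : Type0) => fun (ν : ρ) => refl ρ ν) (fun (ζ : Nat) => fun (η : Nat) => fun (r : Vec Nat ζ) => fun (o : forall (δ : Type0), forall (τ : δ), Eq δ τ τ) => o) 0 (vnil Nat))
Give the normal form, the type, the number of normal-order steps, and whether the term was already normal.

reduced normal form:
  fun (d : Type0) => fun (z : d) => refl d z
inferred type:
  forall (d : Type0), forall (z : d), Eq d z z
reduction steps (normal order): 2
already normal: no
first contracted redex: a beta-redex


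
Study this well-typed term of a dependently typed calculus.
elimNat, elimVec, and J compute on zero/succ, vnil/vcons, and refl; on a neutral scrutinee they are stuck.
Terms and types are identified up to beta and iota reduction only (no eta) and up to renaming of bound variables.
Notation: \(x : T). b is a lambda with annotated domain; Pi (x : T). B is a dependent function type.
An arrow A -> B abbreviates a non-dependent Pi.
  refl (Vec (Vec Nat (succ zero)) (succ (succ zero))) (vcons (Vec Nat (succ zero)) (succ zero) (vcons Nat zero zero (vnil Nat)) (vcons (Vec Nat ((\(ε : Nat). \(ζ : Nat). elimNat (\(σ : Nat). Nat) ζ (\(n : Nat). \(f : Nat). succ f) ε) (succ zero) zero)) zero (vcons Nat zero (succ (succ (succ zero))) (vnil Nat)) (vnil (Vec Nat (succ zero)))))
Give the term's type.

type:
  Eq (Vec (Vec Nat (succ zero)) (succ (succ zero))) (vcons (Vec Nat (succ zero)) (succ zero) (vcons Nat zero zero (vnil Nat)) (vcons (Vec Nat (succ zero)) zero (vcons Nat zero (succ (succ (succ zero))) (vnil Nat)) (vnil (Vec Nat (succ zero))))) (vcons (Vec Nat (succ zero)) (succ zero) (vcons Nat zero zero (vnil Nat)) (vcons (Vec Nat (succ zero)) zero (vcons Nat zero (succ (succ (succ zero))) (vnil Nat)) (vnil (Vec Nat (succ zero)))))


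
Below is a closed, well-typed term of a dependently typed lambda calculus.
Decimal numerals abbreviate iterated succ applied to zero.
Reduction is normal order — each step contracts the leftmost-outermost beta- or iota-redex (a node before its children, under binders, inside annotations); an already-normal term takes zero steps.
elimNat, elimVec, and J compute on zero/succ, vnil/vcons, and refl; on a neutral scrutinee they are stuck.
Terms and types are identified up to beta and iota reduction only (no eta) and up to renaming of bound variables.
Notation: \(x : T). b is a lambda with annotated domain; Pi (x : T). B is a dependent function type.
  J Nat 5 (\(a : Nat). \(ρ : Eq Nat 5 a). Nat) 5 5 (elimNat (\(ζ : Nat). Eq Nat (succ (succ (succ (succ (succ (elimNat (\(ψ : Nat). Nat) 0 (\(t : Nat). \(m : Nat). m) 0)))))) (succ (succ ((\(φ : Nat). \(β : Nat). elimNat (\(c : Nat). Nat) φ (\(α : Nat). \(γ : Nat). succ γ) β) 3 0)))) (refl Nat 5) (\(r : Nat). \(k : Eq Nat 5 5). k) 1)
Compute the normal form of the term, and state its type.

reduced normal form:
  5
inferred type:
  Nat
observation: reduction starts at an elimNat iota-redex, and 5 normal-order steps reach the normal form.


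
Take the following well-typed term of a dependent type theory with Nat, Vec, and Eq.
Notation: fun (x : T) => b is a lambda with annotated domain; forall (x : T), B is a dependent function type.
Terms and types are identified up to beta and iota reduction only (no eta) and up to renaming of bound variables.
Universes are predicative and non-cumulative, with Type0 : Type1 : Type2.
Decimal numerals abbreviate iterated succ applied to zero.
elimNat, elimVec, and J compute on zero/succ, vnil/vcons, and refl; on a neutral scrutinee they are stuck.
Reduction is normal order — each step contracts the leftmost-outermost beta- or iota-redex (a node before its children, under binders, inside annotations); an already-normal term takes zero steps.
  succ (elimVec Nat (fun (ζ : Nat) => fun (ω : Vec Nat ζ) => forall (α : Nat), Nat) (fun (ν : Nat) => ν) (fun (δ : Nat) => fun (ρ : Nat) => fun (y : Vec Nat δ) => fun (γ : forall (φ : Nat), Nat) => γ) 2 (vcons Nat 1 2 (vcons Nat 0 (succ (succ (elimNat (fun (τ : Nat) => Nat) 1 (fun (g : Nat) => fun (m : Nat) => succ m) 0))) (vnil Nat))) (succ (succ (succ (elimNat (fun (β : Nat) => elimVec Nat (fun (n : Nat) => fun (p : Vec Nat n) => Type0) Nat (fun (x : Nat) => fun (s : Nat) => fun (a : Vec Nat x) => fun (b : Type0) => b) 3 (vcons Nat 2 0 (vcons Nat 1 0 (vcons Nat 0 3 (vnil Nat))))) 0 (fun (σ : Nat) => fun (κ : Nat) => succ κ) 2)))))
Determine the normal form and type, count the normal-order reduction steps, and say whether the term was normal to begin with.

reduced normal form:
  6
the term's type:
  Nat
reduction steps (normal order): 19
term was already normal: no
first contracted redex: an elimVec iota-redex


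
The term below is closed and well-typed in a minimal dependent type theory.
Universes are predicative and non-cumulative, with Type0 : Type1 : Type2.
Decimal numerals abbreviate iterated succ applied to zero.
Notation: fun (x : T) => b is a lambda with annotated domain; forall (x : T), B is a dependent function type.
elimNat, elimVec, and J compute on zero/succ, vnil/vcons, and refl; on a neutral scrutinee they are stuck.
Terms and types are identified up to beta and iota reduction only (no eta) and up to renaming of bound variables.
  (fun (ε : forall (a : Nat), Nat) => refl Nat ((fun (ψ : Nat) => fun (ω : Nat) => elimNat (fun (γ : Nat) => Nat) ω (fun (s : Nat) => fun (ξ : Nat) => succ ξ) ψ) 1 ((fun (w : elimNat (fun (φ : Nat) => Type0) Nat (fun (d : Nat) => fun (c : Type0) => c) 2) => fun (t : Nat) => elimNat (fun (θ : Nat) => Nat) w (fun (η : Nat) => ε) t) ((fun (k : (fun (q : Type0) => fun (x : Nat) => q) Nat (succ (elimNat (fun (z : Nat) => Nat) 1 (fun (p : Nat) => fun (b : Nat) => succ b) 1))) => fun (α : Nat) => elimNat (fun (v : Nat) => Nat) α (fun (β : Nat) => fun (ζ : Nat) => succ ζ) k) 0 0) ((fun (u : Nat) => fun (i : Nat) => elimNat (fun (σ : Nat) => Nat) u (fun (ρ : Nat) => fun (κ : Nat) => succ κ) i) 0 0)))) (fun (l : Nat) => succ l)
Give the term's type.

inferred type:
  Eq Nat 1 1


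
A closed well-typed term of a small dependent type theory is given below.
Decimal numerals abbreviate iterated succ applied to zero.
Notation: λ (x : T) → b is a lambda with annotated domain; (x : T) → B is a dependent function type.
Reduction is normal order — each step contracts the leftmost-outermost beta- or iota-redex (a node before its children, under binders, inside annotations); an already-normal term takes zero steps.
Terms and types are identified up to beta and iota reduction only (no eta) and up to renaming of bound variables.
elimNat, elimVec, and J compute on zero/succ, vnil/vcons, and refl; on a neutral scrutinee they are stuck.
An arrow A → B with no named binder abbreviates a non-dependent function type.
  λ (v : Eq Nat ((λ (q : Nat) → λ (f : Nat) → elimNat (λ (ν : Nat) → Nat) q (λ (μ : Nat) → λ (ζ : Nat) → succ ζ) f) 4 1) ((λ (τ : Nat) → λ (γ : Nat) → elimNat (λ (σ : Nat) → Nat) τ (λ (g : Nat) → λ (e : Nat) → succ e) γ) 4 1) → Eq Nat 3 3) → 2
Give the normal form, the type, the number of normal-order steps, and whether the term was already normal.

normal form:
  λ (v : Eq Nat 5 5 → Eq Nat 3 3) → 2
type:
  (Eq Nat 5 5 → Eq Nat 3 3) → Nat
steps to reach normal form (normal order): 12
already normal: no
first contracted redex: a beta-redex


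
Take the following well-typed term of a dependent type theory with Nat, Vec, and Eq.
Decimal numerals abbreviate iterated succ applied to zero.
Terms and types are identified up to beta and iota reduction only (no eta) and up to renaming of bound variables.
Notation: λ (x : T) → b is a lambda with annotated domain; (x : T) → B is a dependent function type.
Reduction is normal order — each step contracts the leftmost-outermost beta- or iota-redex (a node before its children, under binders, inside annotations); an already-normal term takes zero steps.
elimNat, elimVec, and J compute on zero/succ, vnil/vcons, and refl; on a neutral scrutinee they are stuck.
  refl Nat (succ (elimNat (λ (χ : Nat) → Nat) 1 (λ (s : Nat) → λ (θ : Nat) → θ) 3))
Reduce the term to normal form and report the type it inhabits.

reduced normal form:
  refl Nat 2
inferred type:
  Eq Nat 2 2
observation: reduction starts at an elimNat iota-redex, and 10 normal-order steps reach the normal form.


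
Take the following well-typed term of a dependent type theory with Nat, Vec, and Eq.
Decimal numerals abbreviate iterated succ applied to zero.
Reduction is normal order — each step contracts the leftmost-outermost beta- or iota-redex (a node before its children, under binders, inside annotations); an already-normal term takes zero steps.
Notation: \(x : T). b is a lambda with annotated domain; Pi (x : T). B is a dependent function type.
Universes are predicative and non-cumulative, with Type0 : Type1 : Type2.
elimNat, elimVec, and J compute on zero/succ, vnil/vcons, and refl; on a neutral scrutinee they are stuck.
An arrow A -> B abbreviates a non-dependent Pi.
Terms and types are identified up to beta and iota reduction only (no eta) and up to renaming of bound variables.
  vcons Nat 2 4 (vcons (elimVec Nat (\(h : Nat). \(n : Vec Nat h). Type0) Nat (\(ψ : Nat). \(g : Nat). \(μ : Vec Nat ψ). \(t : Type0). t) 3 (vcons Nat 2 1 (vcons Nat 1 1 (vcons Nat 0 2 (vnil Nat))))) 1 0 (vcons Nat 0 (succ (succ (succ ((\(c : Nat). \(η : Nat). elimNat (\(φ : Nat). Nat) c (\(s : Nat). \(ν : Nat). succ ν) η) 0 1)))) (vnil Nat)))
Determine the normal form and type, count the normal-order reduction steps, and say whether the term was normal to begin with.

reduced normal form:
  vcons Nat 2 4 (vcons Nat 1 0 (vcons Nat 0 4 (vnil Nat)))
the term's type:
  Vec Nat 3
steps to reach normal form (normal order): 22
term was already normal: no
first redex: an elimVec iota-redex


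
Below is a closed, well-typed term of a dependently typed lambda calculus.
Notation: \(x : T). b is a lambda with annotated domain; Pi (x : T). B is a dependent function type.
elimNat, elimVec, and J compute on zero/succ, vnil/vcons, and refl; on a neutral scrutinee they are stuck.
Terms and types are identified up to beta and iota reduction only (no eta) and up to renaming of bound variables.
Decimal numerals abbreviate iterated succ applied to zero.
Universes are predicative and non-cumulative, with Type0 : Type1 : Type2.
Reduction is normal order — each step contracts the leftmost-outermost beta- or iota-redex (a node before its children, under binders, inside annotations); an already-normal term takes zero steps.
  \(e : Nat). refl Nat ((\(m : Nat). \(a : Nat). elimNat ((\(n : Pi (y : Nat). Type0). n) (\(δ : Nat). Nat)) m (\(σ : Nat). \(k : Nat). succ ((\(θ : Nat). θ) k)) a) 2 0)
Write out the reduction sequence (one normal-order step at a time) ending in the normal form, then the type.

normal-order reduction sequence:
  \(e : Nat). refl Nat ((\(m : Nat). \(a : Nat). elimNat ((\(n : Pi (y : Nat). Type0). n) (\(δ : Nat). Nat)) m (\(σ : Nat). \(k : Nat). succ ((\(θ : Nat). θ) k)) a) 2 0)
  ~> \(e : Nat). refl Nat ((\(m : Nat). elimNat ((\(a : Pi (n : Nat). Type0). a) (\(y : Nat). Nat)) 2 (\(δ : Nat). \(σ : Nat). succ ((\(k : Nat). k) σ)) m) 0)
  ~> \(e : Nat). refl Nat (elimNat ((\(m : Pi (a : Nat). Type0). m) (\(n : Nat). Nat)) 2 (\(y : Nat). \(δ : Nat). succ ((\(σ : Nat). σ) δ)) 0)
  ~> \(e : Nat). refl Nat 2
the term's type:
  Pi (e : Nat). Eq Nat 2 2


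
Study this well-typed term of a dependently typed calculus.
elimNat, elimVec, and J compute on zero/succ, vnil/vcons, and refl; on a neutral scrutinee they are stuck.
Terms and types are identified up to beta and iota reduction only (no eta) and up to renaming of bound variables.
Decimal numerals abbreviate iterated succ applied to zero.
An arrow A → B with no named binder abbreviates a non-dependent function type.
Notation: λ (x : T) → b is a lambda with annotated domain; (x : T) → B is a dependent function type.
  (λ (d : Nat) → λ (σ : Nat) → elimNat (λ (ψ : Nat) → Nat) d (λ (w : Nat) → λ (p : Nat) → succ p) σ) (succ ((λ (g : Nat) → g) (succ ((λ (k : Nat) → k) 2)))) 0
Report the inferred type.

type:
  Nat


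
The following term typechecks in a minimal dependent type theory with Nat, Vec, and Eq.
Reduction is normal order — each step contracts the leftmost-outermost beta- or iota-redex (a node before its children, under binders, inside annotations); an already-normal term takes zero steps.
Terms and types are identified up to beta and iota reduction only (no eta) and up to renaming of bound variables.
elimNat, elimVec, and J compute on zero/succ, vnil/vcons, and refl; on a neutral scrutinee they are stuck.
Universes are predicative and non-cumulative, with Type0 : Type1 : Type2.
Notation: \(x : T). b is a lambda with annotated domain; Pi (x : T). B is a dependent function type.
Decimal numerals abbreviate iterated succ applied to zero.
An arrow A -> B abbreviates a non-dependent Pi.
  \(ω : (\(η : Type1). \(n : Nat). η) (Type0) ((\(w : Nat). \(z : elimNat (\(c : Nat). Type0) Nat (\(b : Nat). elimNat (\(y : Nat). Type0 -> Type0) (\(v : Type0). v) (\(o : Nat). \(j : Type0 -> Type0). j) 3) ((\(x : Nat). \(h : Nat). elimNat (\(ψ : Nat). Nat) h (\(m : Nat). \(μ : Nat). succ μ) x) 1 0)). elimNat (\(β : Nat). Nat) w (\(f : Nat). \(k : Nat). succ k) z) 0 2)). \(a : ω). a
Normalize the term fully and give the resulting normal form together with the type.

normal form:
  \(ω : Type0). \(η : ω). η
the term's type:
  Pi (ω : Type0). ω -> ω
observation: contracting a beta-redex first, the term normalizes in 2 steps.


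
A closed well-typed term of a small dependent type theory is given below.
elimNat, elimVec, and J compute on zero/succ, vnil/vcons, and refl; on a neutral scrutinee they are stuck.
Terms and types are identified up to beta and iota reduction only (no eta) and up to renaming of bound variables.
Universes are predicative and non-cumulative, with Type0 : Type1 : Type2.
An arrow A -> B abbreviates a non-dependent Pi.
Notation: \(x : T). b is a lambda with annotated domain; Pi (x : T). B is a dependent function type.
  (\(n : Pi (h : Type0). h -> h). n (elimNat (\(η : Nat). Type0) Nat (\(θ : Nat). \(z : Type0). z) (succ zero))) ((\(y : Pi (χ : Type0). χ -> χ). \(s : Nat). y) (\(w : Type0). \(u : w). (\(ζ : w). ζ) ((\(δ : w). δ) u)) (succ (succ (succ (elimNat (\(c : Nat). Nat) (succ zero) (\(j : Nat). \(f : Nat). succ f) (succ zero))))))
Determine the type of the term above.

type:
  Nat -> Nat


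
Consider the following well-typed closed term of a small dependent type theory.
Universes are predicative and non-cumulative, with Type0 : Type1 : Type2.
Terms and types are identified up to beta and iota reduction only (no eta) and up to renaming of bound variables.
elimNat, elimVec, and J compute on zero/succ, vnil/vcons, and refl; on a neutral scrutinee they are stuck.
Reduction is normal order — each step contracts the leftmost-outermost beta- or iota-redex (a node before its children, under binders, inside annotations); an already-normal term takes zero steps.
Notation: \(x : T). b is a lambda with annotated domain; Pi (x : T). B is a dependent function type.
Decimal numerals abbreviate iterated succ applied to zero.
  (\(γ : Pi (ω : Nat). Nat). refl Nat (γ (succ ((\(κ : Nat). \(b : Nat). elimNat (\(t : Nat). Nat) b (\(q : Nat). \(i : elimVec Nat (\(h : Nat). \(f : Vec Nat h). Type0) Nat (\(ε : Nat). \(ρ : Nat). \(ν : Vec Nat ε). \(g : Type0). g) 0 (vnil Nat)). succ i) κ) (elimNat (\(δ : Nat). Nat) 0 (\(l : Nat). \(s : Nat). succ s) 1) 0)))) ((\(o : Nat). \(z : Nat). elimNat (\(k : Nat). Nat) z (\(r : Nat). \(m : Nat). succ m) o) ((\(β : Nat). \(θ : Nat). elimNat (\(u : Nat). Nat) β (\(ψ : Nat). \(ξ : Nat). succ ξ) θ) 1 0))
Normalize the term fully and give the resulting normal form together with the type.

reduced normal form:
  refl Nat 3
inferred type:
  Eq Nat 3 3


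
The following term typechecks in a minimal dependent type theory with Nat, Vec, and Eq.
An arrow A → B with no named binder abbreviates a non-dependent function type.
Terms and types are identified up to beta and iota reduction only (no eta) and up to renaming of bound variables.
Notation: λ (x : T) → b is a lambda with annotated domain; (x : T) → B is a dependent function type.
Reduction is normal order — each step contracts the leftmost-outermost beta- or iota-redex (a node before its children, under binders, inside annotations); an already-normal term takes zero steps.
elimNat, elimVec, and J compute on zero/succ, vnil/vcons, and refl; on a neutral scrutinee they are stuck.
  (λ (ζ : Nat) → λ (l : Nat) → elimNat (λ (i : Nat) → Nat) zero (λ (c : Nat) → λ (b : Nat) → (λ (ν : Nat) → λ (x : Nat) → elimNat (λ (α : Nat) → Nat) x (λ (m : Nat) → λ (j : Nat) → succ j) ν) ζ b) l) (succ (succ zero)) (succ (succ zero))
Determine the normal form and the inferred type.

resulting normal form:
  succ (succ (succ (succ zero)))
type:
  Nat
observation: contracting a beta-redex first, the term normalizes in 27 steps.


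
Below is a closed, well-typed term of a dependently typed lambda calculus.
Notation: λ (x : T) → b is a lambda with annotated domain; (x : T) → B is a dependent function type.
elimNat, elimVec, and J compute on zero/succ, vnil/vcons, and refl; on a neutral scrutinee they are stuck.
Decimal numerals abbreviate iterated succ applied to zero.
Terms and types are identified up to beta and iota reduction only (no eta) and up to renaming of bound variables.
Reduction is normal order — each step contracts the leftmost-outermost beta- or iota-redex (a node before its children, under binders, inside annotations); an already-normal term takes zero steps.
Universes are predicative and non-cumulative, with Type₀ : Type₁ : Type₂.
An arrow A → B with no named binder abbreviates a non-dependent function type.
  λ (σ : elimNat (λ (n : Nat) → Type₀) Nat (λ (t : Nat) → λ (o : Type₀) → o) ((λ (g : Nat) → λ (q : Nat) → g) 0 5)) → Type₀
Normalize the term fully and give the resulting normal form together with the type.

reduced normal form:
  λ (σ : Nat) → Type₀
type:
  Nat → Type₁
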